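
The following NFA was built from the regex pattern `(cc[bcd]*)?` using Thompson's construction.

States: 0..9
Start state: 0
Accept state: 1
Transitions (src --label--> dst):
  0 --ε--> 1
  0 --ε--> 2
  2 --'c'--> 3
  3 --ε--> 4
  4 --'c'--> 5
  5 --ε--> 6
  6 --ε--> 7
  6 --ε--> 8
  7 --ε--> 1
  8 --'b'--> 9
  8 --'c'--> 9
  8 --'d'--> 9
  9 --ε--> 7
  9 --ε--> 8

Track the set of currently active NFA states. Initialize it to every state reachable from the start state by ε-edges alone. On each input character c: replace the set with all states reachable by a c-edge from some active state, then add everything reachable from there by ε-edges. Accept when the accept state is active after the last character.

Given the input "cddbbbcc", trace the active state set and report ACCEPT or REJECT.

initial (ε-close {0}): {0,1,2}
'c' @ 1: {3,4}
'd' @ 2: {}  — state set empty
rest 'dbbbcc' ignored (set empty)
after full input: {}  (accept=1 not in)

Answer: REJECT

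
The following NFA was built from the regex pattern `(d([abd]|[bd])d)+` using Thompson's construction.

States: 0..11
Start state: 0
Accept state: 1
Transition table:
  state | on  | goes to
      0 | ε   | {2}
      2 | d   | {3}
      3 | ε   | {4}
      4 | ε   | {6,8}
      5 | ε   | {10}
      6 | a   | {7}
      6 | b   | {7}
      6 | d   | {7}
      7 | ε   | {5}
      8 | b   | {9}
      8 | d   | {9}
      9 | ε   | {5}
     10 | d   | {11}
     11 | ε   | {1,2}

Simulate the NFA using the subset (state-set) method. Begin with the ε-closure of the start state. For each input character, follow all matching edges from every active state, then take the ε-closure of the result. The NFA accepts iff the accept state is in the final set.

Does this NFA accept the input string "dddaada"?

Answer: REJECT

Trace:
S₀ = ε-closure({0}) = {0,2}
'd' @ 1: {3,4,6,8}
'd' @ 2: {5,7,9,10}
'd' @ 3: {1,2,11}  ✓accept
'a' @ 4: {}  — no active states
rest 'ada' ignored (set empty)
end set {} — state 1 not in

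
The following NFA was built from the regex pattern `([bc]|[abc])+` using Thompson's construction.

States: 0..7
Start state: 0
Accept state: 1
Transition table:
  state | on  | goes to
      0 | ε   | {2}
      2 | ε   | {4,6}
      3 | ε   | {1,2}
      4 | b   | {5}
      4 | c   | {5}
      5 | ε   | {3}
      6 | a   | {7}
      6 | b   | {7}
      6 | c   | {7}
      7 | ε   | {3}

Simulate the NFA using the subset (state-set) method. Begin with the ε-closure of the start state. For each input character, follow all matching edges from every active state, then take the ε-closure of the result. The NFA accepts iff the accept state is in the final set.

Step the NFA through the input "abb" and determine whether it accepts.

start: ε-closure({0}) = {0,2,4,6}
'a' @ 1: {1,2,3,4,6,7}  [accepting]
'b' @ 2: {1,2,3,4,5,6,7}  [accepting]
'b' @ 3: {1,2,3,4,5,6,7}  [accepting]
end set {1,2,3,4,5,6,7} — state 1 in

Answer: ACCEPT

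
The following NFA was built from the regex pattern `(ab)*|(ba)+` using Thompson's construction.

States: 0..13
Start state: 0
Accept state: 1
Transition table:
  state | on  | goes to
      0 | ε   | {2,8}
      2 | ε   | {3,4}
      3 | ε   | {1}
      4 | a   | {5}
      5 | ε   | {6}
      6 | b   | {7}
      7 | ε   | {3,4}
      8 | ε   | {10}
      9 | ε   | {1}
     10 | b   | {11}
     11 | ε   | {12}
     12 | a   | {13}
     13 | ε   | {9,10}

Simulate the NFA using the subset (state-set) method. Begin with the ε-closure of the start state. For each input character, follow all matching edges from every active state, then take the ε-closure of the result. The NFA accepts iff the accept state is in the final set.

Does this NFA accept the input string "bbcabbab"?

initial (ε-close {0}): {0,1,2,3,4,8,10}
'b' @ 1: {11,12}
'b' @ 2: {}  — dead — no transitions
rest 'cabbab' ignored (set empty)
final: {}; accept 1 not in set

Answer: REJECT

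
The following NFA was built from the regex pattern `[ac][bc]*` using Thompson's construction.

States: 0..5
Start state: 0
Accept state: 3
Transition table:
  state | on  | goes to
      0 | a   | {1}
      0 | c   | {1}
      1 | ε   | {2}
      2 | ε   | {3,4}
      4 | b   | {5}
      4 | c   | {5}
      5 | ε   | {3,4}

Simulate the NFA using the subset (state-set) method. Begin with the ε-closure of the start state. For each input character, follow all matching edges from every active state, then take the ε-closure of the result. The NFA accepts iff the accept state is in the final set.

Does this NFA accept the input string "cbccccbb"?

initial (ε-close {0}): {0}
'c' @ 1: {1,2,3,4}  (accept∈set)
'b' @ 2: {3,4,5}  (accept∈set)
'c' @ 3: {3,4,5}  (accept∈set)
'c' @ 4: {3,4,5}  (accept∈set)
'c' @ 5: {3,4,5}  (accept∈set)
'c' @ 6: {3,4,5}  (accept∈set)
'b' @ 7: {3,4,5}  (accept∈set)
'b' @ 8: {3,4,5}  (accept∈set)
end set {3,4,5} — state 3 in

Answer: ACCEPT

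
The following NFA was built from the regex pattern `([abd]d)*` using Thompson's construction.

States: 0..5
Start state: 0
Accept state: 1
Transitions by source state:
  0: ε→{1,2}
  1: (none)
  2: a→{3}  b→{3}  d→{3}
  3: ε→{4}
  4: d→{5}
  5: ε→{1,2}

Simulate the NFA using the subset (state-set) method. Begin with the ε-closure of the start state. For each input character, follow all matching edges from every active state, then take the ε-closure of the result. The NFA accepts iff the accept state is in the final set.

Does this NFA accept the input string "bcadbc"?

S₀ = ε-closure({0}) = {0,1,2}
'b' @ 1: {3,4}
'c' @ 2: {}  — no active states
rest 'adbc' ignored (set empty)
final: {}; accept 1 not in set

Answer: REJECT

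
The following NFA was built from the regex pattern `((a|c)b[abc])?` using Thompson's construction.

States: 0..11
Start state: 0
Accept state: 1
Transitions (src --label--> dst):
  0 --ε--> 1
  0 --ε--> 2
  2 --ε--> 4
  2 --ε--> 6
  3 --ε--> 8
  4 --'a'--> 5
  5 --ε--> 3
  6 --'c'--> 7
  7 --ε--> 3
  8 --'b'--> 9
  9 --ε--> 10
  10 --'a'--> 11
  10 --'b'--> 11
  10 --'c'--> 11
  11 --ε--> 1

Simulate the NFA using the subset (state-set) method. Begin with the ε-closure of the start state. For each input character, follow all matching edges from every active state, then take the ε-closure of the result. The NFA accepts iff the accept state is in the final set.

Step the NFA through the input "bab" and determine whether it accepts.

Answer: REJECT

Trace:
start: ε-closure({0}) = {0,1,2,4,6}
'b' @ 1: {}  — no active states
rest 'ab' ignored (set empty)
end set {} — state 1 not in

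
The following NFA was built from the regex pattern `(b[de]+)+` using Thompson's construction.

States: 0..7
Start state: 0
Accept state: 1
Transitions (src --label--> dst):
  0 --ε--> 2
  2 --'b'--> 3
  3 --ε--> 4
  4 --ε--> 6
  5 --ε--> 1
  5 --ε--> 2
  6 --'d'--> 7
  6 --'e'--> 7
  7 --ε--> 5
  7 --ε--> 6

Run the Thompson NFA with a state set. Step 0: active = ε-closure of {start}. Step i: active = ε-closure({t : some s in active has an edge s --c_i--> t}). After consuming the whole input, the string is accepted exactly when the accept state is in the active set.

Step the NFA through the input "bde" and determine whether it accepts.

initial (ε-close {0}): {0,2}
'b' @ 1: {3,4,6}
'd' @ 2: {1,2,5,6,7}  (accept∈set)
'e' @ 3: {1,2,5,6,7}  (accept∈set)
final: {1,2,5,6,7}; accept 1 in set

Answer: ACCEPT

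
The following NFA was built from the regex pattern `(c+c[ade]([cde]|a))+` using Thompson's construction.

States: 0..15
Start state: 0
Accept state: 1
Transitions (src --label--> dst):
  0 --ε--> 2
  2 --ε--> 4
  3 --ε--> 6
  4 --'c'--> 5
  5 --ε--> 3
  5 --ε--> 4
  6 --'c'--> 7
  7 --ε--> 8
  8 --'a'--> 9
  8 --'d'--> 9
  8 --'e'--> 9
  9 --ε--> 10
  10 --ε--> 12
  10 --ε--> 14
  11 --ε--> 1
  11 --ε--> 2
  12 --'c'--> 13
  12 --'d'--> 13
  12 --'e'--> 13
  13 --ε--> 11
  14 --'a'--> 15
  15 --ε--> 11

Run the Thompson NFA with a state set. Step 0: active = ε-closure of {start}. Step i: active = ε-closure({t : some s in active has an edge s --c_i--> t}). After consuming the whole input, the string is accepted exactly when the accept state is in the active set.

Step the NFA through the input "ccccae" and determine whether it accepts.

S₀ = ε-closure({0}) = {0,2,4}
'c' @ 1: {3,4,5,6}
'c' @ 2: {3,4,5,6,7,8}
'c' @ 3: {3,4,5,6,7,8}
'c' @ 4: {3,4,5,6,7,8}
'a' @ 5: {9,10,12,14}
'e' @ 6: {1,2,4,11,13}  [accepting]
final: {1,2,4,11,13}; accept 1 in set

Answer: ACCEPT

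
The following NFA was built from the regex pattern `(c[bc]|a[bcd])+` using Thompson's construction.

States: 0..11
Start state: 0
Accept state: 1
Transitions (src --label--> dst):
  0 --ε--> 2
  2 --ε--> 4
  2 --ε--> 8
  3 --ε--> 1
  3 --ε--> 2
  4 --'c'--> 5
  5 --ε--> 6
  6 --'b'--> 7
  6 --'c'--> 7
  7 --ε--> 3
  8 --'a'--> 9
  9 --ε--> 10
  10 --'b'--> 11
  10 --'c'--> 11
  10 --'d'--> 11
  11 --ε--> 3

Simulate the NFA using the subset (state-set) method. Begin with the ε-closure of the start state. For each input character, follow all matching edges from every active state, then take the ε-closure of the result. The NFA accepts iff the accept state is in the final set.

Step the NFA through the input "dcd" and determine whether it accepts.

initial (ε-close {0}): {0,2,4,8}
'd' @ 1: {}  — state set empty
rest 'cd' ignored (set empty)
end set {} — state 1 not in

Answer: REJECT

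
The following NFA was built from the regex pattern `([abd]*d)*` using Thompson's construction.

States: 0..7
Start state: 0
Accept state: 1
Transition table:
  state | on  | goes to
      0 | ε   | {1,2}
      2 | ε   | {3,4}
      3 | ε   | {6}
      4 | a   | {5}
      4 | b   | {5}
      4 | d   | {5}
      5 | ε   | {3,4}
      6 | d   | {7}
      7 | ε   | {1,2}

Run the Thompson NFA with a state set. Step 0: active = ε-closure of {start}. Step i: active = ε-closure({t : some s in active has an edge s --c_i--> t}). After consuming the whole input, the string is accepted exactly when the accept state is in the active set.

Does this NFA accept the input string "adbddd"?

S₀ = ε-closure({0}) = {0,1,2,3,4,6}
'a' @ 1: {3,4,5,6}
'd' @ 2: {1,2,3,4,5,6,7}  [accepting]
'b' @ 3: {3,4,5,6}
'd' @ 4: {1,2,3,4,5,6,7}  [accepting]
'd' @ 5: {1,2,3,4,5,6,7}  [accepting]
'd' @ 6: {1,2,3,4,5,6,7}  [accepting]
after full input: {1,2,3,4,5,6,7}  (accept=1 in)

Answer: ACCEPT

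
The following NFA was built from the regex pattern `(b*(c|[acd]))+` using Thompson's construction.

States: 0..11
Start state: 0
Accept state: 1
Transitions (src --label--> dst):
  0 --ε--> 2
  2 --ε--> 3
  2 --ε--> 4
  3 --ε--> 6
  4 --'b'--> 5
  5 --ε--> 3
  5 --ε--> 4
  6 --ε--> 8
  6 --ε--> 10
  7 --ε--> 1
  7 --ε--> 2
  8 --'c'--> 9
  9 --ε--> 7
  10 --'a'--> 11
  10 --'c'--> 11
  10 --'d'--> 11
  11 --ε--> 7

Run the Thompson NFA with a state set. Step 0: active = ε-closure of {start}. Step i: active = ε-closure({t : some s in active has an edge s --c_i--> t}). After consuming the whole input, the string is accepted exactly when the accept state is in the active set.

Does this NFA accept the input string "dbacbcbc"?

start: ε-closure({0}) = {0,2,3,4,6,8,10}
'd' @ 1: {1,2,3,4,6,7,8,10,11}  ✓accept
'b' @ 2: {3,4,5,6,8,10}
'a' @ 3: {1,2,3,4,6,7,8,10,11}  ✓accept
'c' @ 4: {1,2,3,4,6,7,8,9,10,11}  ✓accept
'b' @ 5: {3,4,5,6,8,10}
'c' @ 6: {1,2,3,4,6,7,8,9,10,11}  ✓accept
'b' @ 7: {3,4,5,6,8,10}
'c' @ 8: {1,2,3,4,6,7,8,9,10,11}  ✓accept
final: {1,2,3,4,6,7,8,9,10,11}; accept 1 in set

Answer: ACCEPT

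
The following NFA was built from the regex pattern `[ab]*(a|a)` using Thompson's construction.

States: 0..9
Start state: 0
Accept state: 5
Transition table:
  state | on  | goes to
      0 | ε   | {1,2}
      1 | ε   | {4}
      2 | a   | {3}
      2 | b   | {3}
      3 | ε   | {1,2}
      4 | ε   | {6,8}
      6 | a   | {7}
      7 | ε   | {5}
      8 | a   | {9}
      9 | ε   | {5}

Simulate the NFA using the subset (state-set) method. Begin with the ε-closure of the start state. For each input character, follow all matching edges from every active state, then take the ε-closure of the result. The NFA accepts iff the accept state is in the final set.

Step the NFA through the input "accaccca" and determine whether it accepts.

start: ε-closure({0}) = {0,1,2,4,6,8}
'a' @ 1: {1,2,3,4,5,6,7,8,9}  ✓accept
'c' @ 2: {}  — state set empty
rest 'caccca' ignored (set empty)
after full input: {}  (accept=5 not in)

Answer: REJECT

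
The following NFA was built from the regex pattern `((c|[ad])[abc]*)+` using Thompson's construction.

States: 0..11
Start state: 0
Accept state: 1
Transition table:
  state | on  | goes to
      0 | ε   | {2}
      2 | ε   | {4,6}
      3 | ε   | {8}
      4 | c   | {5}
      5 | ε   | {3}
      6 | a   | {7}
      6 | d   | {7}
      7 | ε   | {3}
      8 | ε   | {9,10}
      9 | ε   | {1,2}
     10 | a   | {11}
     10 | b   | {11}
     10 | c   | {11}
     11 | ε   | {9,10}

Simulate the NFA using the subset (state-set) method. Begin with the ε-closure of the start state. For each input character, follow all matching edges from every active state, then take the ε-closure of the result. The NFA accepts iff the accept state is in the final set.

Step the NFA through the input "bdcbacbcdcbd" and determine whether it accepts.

Answer: REJECT

Steps:
start: ε-closure({0}) = {0,2,4,6}
'b' @ 1: {}  — no active states
rest 'dcbacbcdcbd' ignored (set empty)
end set {} — state 1 not in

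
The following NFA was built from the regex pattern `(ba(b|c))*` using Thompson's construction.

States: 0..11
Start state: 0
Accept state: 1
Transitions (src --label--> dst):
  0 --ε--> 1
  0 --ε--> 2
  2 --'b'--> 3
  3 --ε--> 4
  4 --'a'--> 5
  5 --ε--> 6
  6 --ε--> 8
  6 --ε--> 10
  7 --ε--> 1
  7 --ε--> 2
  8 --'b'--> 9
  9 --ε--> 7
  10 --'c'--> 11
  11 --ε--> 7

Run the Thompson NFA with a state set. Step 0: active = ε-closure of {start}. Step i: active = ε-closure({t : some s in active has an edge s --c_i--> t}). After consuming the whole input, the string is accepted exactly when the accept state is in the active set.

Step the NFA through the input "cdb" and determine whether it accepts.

Answer: REJECT

Steps:
initial (ε-close {0}): {0,1,2}
'c' @ 1: {}  — no active states
rest 'db' ignored (set empty)
final: {}; accept 1 not in set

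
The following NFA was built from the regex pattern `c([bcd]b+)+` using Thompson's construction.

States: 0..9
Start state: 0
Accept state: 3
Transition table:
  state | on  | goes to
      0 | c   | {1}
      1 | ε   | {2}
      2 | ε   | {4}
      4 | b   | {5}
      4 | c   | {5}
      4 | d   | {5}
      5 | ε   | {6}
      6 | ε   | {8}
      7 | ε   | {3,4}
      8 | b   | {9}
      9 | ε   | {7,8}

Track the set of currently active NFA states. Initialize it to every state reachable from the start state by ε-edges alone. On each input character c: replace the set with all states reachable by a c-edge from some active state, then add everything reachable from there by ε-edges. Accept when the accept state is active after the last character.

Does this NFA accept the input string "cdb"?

initial (ε-close {0}): {0}
'c' @ 1: {1,2,4}
'd' @ 2: {5,6,8}
'b' @ 3: {3,4,7,8,9}  ✓accept
end set {3,4,7,8,9} — state 3 in

Answer: ACCEPT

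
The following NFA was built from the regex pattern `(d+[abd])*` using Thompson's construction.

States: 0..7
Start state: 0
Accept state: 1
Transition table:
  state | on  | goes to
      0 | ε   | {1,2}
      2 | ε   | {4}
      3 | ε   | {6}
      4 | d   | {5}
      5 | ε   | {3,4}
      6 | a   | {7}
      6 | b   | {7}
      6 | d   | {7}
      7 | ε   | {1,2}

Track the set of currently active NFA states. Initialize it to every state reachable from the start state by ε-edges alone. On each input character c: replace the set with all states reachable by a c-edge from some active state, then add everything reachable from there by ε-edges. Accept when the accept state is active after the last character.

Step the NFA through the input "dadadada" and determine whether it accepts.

start: ε-closure({0}) = {0,1,2,4}
'd' @ 1: {3,4,5,6}
'a' @ 2: {1,2,4,7}  ✓accept
'd' @ 3: {3,4,5,6}
'a' @ 4: {1,2,4,7}  ✓accept
'd' @ 5: {3,4,5,6}
'a' @ 6: {1,2,4,7}  ✓accept
'd' @ 7: {3,4,5,6}
'a' @ 8: {1,2,4,7}  ✓accept
end set {1,2,4,7} — state 1 in

Answer: ACCEPT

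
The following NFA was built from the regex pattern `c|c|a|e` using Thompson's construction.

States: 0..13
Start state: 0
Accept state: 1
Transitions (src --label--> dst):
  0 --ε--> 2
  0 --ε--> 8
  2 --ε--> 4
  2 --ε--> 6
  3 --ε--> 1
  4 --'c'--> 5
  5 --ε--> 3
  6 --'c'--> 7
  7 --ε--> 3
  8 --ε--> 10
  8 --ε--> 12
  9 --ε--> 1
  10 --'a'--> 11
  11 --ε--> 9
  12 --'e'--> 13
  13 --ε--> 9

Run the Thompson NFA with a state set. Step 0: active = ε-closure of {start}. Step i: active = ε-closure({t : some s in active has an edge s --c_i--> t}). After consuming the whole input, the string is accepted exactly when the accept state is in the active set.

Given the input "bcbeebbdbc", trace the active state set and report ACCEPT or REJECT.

initial (ε-close {0}): {0,2,4,6,8,10,12}
'b' @ 1: {}  — state set empty
rest 'cbeebbdbc' ignored (set empty)
final: {}; accept 1 not in set

Answer: REJECT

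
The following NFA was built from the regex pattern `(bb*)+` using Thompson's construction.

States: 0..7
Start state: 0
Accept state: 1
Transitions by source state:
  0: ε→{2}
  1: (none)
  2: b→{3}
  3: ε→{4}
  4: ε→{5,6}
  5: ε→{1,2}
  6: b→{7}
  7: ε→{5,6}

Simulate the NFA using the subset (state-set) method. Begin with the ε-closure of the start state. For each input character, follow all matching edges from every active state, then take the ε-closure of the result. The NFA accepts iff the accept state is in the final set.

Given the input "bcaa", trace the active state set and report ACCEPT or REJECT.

Answer: REJECT

Steps:
S₀ = ε-closure({0}) = {0,2}
'b' @ 1: {1,2,3,4,5,6}  ✓accept
'c' @ 2: {}  — dead — no transitions
rest 'aa' ignored (set empty)
final: {}; accept 1 not in set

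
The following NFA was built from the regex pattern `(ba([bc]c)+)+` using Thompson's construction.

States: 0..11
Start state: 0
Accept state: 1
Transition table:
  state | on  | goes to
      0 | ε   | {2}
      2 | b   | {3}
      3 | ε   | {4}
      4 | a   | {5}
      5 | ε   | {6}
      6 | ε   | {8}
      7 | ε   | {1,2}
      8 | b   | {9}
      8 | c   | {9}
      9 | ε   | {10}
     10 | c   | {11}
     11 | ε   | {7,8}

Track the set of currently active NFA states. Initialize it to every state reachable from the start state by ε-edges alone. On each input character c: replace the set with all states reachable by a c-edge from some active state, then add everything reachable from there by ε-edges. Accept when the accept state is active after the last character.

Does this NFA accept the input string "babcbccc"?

Answer: ACCEPT

Trace:
start: ε-closure({0}) = {0,2}
'b' @ 1: {3,4}
'a' @ 2: {5,6,8}
'b' @ 3: {9,10}
'c' @ 4: {1,2,7,8,11}  [accepting]
'b' @ 5: {3,4,9,10}
'c' @ 6: {1,2,7,8,11}  [accepting]
'c' @ 7: {9,10}
'c' @ 8: {1,2,7,8,11}  [accepting]
end set {1,2,7,8,11} — state 1 in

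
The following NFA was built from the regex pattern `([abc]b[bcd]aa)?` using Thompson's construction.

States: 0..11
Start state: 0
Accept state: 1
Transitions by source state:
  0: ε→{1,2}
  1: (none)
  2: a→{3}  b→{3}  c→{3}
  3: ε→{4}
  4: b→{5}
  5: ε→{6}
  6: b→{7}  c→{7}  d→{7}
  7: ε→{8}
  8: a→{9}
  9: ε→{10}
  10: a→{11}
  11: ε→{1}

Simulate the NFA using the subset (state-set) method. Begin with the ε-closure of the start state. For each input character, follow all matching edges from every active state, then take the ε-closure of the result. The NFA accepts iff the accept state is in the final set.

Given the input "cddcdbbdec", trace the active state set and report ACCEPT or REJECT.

Answer: REJECT

Derivation:
start: ε-closure({0}) = {0,1,2}
'c' @ 1: {3,4}
'd' @ 2: {}  — no active states
rest 'dcdbbdec' ignored (set empty)
after full input: {}  (accept=1 not in)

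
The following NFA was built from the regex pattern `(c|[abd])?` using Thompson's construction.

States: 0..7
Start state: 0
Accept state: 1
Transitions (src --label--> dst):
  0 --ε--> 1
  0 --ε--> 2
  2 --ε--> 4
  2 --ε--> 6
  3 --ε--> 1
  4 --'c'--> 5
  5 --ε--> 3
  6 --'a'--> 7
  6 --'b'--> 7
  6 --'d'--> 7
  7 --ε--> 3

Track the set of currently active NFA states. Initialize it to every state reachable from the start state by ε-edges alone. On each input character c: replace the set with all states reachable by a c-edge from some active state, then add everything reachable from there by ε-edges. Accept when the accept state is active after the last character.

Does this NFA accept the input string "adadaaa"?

S₀ = ε-closure({0}) = {0,1,2,4,6}
'a' @ 1: {1,3,7}  [accepting]
'd' @ 2: {}  — state set empty
rest 'adaaa' ignored (set empty)
final: {}; accept 1 not in set

Answer: REJECT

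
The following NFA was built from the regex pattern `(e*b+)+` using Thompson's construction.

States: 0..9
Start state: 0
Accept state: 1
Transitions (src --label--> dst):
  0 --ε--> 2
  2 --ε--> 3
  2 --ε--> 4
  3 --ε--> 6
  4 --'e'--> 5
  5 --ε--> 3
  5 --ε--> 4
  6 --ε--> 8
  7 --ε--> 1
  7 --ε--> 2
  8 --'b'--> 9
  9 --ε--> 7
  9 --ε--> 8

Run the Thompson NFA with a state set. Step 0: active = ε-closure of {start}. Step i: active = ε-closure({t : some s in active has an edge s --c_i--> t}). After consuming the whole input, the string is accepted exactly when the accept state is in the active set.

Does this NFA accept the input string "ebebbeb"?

start: ε-closure({0}) = {0,2,3,4,6,8}
'e' @ 1: {3,4,5,6,8}
'b' @ 2: {1,2,3,4,6,7,8,9}  (accept∈set)
'e' @ 3: {3,4,5,6,8}
'b' @ 4: {1,2,3,4,6,7,8,9}  (accept∈set)
'b' @ 5: {1,2,3,4,6,7,8,9}  (accept∈set)
'e' @ 6: {3,4,5,6,8}
'b' @ 7: {1,2,3,4,6,7,8,9}  (accept∈set)
after full input: {1,2,3,4,6,7,8,9}  (accept=1 in)

Answer: ACCEPT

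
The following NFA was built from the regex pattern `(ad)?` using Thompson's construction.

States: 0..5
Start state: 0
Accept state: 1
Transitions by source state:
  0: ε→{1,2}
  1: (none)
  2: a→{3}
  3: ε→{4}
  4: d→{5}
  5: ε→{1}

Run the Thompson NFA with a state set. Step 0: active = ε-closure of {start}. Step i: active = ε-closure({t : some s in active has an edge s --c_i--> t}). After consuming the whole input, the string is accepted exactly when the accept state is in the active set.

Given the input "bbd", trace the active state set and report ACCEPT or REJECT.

start: ε-closure({0}) = {0,1,2}
'b' @ 1: {}  — state set empty
rest 'bd' ignored (set empty)
final: {}; accept 1 not in set

Answer: REJECT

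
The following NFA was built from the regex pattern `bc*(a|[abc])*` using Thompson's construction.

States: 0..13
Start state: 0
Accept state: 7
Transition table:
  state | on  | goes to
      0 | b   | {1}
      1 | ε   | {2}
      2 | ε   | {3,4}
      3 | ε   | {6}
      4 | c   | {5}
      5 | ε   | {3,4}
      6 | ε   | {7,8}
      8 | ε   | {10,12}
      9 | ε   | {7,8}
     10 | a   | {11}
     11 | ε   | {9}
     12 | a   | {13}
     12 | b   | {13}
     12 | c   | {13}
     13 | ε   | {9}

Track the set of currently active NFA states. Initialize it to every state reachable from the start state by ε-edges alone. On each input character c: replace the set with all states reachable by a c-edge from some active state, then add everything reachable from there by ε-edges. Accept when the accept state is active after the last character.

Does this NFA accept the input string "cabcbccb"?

initial (ε-close {0}): {0}
'c' @ 1: {}  — no active states
rest 'abcbccb' ignored (set empty)
end set {} — state 7 not in

Answer: REJECT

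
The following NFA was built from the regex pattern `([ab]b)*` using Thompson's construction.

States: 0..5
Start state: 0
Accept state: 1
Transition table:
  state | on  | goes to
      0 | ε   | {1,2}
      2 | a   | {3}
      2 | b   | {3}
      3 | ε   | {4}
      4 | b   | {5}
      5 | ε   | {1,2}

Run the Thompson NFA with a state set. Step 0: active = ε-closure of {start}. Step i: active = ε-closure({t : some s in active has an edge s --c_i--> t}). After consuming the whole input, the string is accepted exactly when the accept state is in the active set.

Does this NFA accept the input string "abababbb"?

Answer: ACCEPT

Derivation:
initial (ε-close {0}): {0,1,2}
'a' @ 1: {3,4}
'b' @ 2: {1,2,5}  (accept∈set)
'a' @ 3: {3,4}
'b' @ 4: {1,2,5}  (accept∈set)
'a' @ 5: {3,4}
'b' @ 6: {1,2,5}  (accept∈set)
'b' @ 7: {3,4}
'b' @ 8: {1,2,5}  (accept∈set)
end set {1,2,5} — state 1 in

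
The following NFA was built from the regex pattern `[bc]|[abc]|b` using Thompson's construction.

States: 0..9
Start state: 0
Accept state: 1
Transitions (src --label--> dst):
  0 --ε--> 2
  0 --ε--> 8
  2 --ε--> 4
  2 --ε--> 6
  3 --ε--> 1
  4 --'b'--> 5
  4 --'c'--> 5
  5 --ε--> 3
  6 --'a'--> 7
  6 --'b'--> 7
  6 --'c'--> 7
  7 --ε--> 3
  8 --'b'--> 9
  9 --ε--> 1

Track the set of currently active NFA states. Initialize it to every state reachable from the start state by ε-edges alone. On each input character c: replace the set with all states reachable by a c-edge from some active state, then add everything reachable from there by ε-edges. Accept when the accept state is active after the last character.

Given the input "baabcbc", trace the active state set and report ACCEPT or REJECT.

S₀ = ε-closure({0}) = {0,2,4,6,8}
'b' @ 1: {1,3,5,7,9}  (accept∈set)
'a' @ 2: {}  — dead — no transitions
rest 'abcbc' ignored (set empty)
after full input: {}  (accept=1 not in)

Answer: REJECT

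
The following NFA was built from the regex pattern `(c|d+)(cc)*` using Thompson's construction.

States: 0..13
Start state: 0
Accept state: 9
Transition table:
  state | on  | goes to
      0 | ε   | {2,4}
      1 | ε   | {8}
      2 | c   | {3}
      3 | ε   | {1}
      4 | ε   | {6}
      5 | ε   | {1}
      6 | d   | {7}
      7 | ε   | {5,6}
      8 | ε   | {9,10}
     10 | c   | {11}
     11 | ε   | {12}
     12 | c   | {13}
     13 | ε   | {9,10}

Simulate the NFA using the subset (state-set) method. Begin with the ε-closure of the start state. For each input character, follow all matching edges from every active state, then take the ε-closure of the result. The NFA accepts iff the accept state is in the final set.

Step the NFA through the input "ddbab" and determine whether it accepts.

start: ε-closure({0}) = {0,2,4,6}
'd' @ 1: {1,5,6,7,8,9,10}  (accept∈set)
'd' @ 2: {1,5,6,7,8,9,10}  (accept∈set)
'b' @ 3: {}  — dead — no transitions
rest 'ab' ignored (set empty)
after full input: {}  (accept=9 not in)

Answer: REJECT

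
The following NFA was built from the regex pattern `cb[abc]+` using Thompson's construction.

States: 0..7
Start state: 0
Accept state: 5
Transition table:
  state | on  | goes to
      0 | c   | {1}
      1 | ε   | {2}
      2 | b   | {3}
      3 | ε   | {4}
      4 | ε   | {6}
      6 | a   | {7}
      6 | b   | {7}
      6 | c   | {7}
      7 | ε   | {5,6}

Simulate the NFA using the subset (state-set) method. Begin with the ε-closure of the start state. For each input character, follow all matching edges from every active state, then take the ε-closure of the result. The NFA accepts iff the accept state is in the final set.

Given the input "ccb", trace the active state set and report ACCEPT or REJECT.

start: ε-closure({0}) = {0}
'c' @ 1: {1,2}
'c' @ 2: {}  — no active states
rest 'b' ignored (set empty)
after full input: {}  (accept=5 not in)

Answer: REJECT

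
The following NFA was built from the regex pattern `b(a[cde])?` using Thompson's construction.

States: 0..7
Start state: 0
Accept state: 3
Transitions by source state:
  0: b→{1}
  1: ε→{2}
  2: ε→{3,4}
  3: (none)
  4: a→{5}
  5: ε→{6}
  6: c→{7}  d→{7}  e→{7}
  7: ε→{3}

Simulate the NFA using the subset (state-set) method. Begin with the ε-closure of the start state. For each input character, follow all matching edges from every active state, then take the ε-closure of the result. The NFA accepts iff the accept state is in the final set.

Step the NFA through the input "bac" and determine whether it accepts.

Answer: ACCEPT

Derivation:
initial (ε-close {0}): {0}
'b' @ 1: {1,2,3,4}  ✓accept
'a' @ 2: {5,6}
'c' @ 3: {3,7}  ✓accept
after full input: {3,7}  (accept=3 in)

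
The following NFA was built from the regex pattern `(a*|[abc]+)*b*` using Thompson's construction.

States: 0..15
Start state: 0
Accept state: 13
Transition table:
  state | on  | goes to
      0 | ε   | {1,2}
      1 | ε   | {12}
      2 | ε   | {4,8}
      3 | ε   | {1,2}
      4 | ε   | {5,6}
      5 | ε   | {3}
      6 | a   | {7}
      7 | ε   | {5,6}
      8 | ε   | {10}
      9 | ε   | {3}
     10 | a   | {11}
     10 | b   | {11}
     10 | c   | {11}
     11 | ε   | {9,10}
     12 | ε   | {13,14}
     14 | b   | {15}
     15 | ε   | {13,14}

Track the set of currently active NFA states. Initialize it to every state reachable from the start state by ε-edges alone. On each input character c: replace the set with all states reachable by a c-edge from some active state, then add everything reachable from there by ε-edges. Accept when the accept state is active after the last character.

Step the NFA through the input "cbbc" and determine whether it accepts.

S₀ = ε-closure({0}) = {0,1,2,3,4,5,6,8,10,12,13,14}
'c' @ 1: {1,2,3,4,5,6,8,9,10,11,12,13,14}  ✓accept
'b' @ 2: {1,2,3,4,5,6,8,9,10,11,12,13,14,15}  ✓accept
'b' @ 3: {1,2,3,4,5,6,8,9,10,11,12,13,14,15}  ✓accept
'c' @ 4: {1,2,3,4,5,6,8,9,10,11,12,13,14}  ✓accept
after full input: {1,2,3,4,5,6,8,9,10,11,12,13,14}  (accept=13 in)

Answer: ACCEPT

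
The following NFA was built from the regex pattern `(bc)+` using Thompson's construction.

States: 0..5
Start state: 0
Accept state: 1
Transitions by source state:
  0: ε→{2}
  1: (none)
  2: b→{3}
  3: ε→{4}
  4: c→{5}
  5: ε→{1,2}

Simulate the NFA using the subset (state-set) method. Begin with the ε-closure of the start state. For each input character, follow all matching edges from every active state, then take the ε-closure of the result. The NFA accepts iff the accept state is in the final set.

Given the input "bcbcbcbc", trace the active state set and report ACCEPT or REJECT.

Answer: ACCEPT

Derivation:
initial (ε-close {0}): {0,2}
'b' @ 1: {3,4}
'c' @ 2: {1,2,5}  ✓accept
'b' @ 3: {3,4}
'c' @ 4: {1,2,5}  ✓accept
'b' @ 5: {3,4}
'c' @ 6: {1,2,5}  ✓accept
'b' @ 7: {3,4}
'c' @ 8: {1,2,5}  ✓accept
end set {1,2,5} — state 1 in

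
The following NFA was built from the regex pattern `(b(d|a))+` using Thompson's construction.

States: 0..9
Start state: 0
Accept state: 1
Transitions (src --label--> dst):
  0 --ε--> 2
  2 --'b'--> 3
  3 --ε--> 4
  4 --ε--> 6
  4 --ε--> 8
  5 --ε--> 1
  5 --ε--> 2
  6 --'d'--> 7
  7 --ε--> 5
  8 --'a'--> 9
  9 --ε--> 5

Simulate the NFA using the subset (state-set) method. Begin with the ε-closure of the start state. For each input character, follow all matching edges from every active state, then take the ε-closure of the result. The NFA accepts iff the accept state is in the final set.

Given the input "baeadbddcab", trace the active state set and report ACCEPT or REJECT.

Answer: REJECT

Derivation:
start: ε-closure({0}) = {0,2}
'b' @ 1: {3,4,6,8}
'a' @ 2: {1,2,5,9}  (accept∈set)
'e' @ 3: {}  — state set empty
rest 'adbddcab' ignored (set empty)
after full input: {}  (accept=1 not in)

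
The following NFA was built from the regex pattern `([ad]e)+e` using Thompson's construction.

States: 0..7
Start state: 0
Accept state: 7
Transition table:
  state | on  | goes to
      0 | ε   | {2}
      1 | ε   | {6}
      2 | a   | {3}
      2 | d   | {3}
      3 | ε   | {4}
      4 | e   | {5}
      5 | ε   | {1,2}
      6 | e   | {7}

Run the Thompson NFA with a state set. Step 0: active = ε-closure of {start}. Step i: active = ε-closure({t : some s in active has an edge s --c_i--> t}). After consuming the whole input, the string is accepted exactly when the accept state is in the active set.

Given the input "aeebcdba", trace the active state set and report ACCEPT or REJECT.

start: ε-closure({0}) = {0,2}
'a' @ 1: {3,4}
'e' @ 2: {1,2,5,6}
'e' @ 3: {7}  [accepting]
'b' @ 4: {}  — state set empty
rest 'cdba' ignored (set empty)
after full input: {}  (accept=7 not in)

Answer: REJECT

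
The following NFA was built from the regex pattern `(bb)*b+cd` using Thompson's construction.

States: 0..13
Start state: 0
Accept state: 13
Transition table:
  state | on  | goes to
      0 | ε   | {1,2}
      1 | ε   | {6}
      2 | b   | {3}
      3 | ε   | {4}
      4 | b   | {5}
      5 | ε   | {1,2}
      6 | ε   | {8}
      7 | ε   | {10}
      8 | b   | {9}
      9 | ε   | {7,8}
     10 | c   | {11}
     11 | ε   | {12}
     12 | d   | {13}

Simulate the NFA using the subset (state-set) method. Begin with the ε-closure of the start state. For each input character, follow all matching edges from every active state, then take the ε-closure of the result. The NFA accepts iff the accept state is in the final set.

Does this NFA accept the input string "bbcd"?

initial (ε-close {0}): {0,1,2,6,8}
'b' @ 1: {3,4,7,8,9,10}
'b' @ 2: {1,2,5,6,7,8,9,10}
'c' @ 3: {11,12}
'd' @ 4: {13}  ✓accept
final: {13}; accept 13 in set

Answer: ACCEPT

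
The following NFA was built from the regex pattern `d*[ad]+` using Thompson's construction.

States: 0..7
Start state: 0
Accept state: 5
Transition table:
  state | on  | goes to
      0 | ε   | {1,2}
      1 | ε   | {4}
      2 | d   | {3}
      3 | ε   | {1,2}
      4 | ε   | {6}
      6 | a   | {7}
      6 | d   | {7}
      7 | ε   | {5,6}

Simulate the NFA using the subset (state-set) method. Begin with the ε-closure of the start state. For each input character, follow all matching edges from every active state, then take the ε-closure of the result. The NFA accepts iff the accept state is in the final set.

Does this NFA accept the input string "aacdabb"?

Answer: REJECT

Derivation:
S₀ = ε-closure({0}) = {0,1,2,4,6}
'a' @ 1: {5,6,7}  ✓accept
'a' @ 2: {5,6,7}  ✓accept
'c' @ 3: {}  — no active states
rest 'dabb' ignored (set empty)
end set {} — state 5 not in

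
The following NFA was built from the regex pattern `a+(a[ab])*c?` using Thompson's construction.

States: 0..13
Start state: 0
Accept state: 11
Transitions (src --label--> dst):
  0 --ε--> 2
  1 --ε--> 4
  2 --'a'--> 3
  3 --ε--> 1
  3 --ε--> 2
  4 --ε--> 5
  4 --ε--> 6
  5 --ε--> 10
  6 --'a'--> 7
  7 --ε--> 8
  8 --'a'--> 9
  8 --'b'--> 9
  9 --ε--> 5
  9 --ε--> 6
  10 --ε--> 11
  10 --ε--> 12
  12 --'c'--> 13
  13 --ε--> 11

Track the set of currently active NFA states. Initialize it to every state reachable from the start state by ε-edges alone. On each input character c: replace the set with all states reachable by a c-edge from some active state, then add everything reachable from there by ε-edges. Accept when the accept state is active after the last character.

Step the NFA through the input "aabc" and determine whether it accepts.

Answer: ACCEPT

Derivation:
S₀ = ε-closure({0}) = {0,2}
'a' @ 1: {1,2,3,4,5,6,10,11,12}  [accepting]
'a' @ 2: {1,2,3,4,5,6,7,8,10,11,12}  [accepting]
'b' @ 3: {5,6,9,10,11,12}  [accepting]
'c' @ 4: {11,13}  [accepting]
end set {11,13} — state 11 in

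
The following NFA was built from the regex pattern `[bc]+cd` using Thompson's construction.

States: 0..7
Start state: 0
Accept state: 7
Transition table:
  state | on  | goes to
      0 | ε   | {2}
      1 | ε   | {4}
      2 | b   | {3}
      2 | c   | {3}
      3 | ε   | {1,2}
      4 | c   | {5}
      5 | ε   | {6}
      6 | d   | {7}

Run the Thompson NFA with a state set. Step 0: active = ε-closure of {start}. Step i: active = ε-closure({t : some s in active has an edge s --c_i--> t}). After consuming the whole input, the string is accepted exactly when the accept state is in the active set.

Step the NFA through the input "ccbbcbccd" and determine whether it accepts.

initial (ε-close {0}): {0,2}
'c' @ 1: {1,2,3,4}
'c' @ 2: {1,2,3,4,5,6}
'b' @ 3: {1,2,3,4}
'b' @ 4: {1,2,3,4}
'c' @ 5: {1,2,3,4,5,6}
'b' @ 6: {1,2,3,4}
'c' @ 7: {1,2,3,4,5,6}
'c' @ 8: {1,2,3,4,5,6}
'd' @ 9: {7}  ✓accept
final: {7}; accept 7 in set

Answer: ACCEPT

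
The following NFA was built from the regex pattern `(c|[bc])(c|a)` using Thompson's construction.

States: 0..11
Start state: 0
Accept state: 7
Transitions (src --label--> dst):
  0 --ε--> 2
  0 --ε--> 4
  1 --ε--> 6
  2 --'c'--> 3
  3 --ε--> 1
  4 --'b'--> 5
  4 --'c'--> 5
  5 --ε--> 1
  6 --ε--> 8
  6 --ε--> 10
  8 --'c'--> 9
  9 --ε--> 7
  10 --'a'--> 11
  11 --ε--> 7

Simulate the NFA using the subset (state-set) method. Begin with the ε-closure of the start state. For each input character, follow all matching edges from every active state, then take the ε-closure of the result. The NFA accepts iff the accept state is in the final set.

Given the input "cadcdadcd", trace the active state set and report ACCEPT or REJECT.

Answer: REJECT

Steps:
start: ε-closure({0}) = {0,2,4}
'c' @ 1: {1,3,5,6,8,10}
'a' @ 2: {7,11}  [accepting]
'd' @ 3: {}  — state set empty
rest 'cdadcd' ignored (set empty)
end set {} — state 7 not in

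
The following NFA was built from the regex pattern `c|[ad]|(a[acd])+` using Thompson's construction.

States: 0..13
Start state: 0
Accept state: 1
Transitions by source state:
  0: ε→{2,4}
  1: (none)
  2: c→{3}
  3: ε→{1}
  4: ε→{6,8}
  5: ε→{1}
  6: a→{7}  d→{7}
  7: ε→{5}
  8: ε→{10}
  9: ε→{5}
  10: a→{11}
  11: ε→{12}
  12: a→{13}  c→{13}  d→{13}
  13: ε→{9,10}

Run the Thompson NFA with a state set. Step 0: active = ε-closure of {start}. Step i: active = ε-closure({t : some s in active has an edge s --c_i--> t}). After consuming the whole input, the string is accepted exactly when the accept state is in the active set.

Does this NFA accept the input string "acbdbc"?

Answer: REJECT

Derivation:
initial (ε-close {0}): {0,2,4,6,8,10}
'a' @ 1: {1,5,7,11,12}  (accept∈set)
'c' @ 2: {1,5,9,10,13}  (accept∈set)
'b' @ 3: {}  — state set empty
rest 'dbc' ignored (set empty)
final: {}; accept 1 not in set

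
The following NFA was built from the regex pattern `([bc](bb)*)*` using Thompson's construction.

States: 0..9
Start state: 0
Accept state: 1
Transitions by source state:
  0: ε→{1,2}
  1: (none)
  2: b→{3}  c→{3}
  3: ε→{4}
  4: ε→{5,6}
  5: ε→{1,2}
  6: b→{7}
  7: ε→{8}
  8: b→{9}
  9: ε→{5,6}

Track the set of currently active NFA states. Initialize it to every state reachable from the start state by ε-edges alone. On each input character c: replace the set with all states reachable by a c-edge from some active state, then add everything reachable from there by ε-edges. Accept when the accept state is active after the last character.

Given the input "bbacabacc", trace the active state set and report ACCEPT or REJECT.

initial (ε-close {0}): {0,1,2}
'b' @ 1: {1,2,3,4,5,6}  (accept∈set)
'b' @ 2: {1,2,3,4,5,6,7,8}  (accept∈set)
'a' @ 3: {}  — dead — no transitions
rest 'cabacc' ignored (set empty)
after full input: {}  (accept=1 not in)

Answer: REJECT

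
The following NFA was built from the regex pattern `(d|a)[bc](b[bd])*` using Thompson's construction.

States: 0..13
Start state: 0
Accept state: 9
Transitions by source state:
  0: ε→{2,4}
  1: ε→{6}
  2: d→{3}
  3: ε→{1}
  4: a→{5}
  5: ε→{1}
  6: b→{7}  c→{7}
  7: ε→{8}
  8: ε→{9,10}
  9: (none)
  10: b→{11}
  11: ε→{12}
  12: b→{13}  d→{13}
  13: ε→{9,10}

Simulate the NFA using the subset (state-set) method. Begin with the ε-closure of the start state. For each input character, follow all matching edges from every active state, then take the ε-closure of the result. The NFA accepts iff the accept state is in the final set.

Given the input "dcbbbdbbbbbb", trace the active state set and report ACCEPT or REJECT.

initial (ε-close {0}): {0,2,4}
'd' @ 1: {1,3,6}
'c' @ 2: {7,8,9,10}  ✓accept
'b' @ 3: {11,12}
'b' @ 4: {9,10,13}  ✓accept
'b' @ 5: {11,12}
'd' @ 6: {9,10,13}  ✓accept
'b' @ 7: {11,12}
'b' @ 8: {9,10,13}  ✓accept
'b' @ 9: {11,12}
'b' @ 10: {9,10,13}  ✓accept
'b' @ 11: {11,12}
'b' @ 12: {9,10,13}  ✓accept
final: {9,10,13}; accept 9 in set

Answer: ACCEPT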